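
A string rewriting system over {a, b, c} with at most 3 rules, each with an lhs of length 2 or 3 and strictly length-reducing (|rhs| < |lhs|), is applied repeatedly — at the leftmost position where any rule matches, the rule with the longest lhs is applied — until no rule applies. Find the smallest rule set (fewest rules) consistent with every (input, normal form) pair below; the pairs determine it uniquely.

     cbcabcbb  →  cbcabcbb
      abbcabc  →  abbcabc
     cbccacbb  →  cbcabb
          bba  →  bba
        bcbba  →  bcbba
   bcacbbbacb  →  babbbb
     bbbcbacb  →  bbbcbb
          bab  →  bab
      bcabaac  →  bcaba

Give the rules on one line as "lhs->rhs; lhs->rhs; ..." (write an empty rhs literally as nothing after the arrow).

  | cbcabcbb
  | abbcabc
  | cbccacbb => cbcabb
  | bba

ac->; cac->a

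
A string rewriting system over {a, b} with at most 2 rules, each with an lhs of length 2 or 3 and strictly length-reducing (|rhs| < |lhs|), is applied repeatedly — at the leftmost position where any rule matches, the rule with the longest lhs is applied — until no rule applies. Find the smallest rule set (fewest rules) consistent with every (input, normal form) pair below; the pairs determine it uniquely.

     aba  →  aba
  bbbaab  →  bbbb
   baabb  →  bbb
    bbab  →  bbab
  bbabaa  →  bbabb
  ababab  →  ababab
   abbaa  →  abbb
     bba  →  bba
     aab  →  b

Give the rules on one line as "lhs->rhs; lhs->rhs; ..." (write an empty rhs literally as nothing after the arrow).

  | aba
  | bbbaab => bbbb
  | baabb => bbb
  | bbab

aa->b; aab->b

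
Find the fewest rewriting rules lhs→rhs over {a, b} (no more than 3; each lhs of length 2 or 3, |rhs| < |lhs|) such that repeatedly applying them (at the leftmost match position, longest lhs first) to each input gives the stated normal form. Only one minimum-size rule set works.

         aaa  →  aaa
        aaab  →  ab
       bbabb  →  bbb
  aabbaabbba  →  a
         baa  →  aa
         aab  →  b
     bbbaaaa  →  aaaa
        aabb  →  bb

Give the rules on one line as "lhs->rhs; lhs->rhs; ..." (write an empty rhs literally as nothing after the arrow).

  | aaa
  | aaab => ab
  | bbabb => bbb
  | aabbaabbba => bbaabbba => baabbba => aabbba => bbba => bba => ba => a

aab->b; ba->a; bab->b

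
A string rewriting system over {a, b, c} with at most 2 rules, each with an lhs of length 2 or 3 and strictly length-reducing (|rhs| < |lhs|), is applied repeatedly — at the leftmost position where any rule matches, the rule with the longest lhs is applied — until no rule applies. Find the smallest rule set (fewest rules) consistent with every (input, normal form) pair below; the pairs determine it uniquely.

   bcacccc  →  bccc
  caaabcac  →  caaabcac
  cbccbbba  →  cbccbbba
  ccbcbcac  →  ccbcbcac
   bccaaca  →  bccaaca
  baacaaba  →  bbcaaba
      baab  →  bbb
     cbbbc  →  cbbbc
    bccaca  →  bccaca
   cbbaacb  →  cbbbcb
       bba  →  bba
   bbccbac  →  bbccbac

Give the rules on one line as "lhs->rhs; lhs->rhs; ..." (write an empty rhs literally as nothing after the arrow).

  | bcacccc => bccc
  | caaabcac
  | cbccbbba
  | ccbcbcac

acc->; baa->bb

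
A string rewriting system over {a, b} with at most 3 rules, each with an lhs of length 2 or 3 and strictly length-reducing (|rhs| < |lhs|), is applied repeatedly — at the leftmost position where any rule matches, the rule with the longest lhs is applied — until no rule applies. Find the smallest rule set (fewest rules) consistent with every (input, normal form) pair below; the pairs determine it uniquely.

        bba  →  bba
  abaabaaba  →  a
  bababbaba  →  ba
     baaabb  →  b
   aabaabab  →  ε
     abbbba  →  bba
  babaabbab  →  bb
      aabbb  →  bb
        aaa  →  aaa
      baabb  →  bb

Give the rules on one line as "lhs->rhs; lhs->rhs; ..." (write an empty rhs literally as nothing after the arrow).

  | bba
  | abaabaaba => aabaaba => aaba => a
  | bababbaba => babbaba => baba => ba
  | baaabb => bab => b

aab->; ab->; abb->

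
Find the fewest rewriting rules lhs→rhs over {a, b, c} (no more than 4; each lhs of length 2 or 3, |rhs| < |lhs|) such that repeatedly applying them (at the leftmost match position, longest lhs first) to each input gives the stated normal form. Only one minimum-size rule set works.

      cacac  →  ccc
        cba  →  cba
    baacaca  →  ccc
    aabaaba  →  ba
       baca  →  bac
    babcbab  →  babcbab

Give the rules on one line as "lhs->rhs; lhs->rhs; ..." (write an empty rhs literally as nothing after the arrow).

aac->; baa->c; ca->c

  | cacac => ccac => ccc
  | cba
  | baacaca => ccaca => ccca => ccc
  | aabaaba => aacba => ba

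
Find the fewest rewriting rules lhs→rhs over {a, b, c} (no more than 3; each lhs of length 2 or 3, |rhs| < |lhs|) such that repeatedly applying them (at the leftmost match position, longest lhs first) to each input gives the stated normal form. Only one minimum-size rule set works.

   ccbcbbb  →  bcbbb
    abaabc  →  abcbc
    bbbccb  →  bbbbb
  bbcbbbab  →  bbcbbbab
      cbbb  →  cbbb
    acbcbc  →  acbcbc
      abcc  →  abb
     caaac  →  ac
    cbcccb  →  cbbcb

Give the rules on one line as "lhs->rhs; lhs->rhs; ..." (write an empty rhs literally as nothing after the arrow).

aa->c; bcc->bb; cc->

  | ccbcbbb => bcbbb
  | abaabc => abcbc
  | bbbccb => bbbbb
  | bbcbbbab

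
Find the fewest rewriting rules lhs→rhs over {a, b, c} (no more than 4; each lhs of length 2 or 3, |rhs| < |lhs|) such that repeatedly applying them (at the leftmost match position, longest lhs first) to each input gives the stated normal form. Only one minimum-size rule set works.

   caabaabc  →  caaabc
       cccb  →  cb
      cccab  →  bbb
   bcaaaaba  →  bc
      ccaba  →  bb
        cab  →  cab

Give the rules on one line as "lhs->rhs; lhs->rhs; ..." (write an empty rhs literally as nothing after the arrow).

  | caabaabc => caaabc
  | cccb => ccb => cb
  | cccab => ccab => bbb
  | bcaaaaba => bcaaaba => bcaaba => bcaba => bcba => bc

ba->; bca->bc; cc->c; cca->bb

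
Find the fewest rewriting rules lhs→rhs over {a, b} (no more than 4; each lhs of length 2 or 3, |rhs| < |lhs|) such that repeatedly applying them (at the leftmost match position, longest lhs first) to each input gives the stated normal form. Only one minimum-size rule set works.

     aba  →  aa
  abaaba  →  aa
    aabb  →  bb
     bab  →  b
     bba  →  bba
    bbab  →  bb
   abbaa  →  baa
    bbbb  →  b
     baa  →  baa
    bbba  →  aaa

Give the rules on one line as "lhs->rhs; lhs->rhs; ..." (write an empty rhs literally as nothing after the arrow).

  | aba => aa
  | abaaba => aaaba => aba => aa
  | aabb => bb
  | bab => b

aab->b; ab->; aba->aa; bbb->aa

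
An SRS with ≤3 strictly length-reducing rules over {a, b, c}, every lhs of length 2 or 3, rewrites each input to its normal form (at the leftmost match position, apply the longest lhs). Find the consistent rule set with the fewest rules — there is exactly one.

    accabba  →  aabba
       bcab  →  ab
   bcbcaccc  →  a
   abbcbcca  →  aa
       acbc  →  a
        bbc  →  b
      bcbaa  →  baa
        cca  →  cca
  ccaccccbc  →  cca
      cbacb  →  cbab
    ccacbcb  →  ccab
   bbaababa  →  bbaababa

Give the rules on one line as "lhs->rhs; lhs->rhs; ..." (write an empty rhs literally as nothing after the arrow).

ac->a; bc->

  | accabba => acabba => aabba
  | bcab => ab
  | bcbcaccc => bcaccc => accc => acc => ac => a
  | abbcbcca => abbcca => abca => aa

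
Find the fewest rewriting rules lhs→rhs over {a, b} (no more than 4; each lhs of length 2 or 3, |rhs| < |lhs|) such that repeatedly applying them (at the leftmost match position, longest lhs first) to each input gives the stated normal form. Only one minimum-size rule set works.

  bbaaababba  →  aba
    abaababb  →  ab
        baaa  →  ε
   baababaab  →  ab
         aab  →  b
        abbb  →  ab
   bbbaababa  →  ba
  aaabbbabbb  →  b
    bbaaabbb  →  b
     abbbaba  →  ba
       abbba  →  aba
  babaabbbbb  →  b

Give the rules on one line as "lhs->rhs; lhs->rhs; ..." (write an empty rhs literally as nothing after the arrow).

  | bbaaababba => baaababba => aababba => babba => abba => aba
  | abaababb => aababb => babb => abb => ab
  | baaa => aa => ε
  | baababaab => ababaab => aabaab => baab => ab

aa->; baa->a; bab->ab; bb->b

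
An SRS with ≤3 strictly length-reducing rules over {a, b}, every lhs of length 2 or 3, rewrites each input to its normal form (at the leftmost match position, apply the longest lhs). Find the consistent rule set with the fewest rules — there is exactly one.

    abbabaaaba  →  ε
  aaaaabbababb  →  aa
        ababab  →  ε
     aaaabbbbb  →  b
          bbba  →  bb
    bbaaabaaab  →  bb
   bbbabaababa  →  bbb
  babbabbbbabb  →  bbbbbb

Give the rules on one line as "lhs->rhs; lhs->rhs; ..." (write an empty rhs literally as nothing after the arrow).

  | abbabaaaba => babaaaba => baaaba => baba => ba => ε
  | aaaaabbababb => aaaabababb => aaaababb => aaaabb => aaab => aa
  | ababab => abab => ab => ε
  | aaaabbbbb => aaabbbb => aabbb => abb => b

ab->; ba->; baa->b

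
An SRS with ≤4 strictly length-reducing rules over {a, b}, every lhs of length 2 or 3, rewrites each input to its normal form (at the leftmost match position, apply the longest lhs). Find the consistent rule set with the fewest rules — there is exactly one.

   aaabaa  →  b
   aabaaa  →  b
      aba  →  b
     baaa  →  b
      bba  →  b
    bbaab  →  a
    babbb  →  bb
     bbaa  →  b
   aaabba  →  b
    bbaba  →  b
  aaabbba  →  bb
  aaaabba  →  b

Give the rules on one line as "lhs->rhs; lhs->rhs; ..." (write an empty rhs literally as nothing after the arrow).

  | aaabaa => aabaa => abaa => baa => ba => b
  | aabaaa => abaaa => baaa => baa => ba => b
  | aba => ba => b
  | baaa => baa => ba => b

ab->b; ba->b; bab->a; bba->b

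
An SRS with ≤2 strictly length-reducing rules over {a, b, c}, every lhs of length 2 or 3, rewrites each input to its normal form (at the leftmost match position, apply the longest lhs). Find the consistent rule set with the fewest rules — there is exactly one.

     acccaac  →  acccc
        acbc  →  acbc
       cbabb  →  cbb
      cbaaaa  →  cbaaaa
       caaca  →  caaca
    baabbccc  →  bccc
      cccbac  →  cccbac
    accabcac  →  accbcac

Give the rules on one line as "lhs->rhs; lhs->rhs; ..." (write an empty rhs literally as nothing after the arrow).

  | acccaac => acccac => acccc
  | acbc
  | cbabb => cbb
  | cbaaaa

ab->; cca->cc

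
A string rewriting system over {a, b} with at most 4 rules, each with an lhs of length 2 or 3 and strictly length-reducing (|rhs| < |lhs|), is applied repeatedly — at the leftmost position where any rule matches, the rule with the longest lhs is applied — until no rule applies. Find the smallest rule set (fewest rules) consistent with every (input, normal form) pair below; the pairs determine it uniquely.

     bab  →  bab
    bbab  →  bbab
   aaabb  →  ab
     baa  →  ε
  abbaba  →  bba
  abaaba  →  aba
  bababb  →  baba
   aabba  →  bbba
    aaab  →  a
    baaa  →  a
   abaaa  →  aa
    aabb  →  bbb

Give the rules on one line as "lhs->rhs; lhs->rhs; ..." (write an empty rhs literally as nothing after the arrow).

aab->bb; abb->a; baa->

  | bab
  | bbab
  | aaabb => abbb => ab
  | baa => ε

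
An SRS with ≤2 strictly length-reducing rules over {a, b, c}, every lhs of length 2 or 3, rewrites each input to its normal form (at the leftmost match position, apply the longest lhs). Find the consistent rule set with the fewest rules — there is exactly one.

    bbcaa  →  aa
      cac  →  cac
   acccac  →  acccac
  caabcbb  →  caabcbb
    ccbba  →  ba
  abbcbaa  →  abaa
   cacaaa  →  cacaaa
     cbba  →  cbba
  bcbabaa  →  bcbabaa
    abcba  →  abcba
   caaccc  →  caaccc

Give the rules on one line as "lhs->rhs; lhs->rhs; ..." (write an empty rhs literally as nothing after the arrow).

  | bbcaa => aa
  | cac
  | acccac
  | caabcbb

bbc->; ccb->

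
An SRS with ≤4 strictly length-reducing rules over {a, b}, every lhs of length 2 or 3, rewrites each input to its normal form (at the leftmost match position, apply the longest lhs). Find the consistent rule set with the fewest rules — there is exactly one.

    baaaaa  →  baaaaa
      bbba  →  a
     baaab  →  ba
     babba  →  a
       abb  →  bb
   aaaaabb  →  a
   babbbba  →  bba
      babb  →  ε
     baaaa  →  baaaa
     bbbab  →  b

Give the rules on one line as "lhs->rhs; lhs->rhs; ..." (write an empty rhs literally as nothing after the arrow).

aab->; ab->b; bbb->

  | baaaaa
  | bbba => a
  | baaab => ba
  | babba => bbba => a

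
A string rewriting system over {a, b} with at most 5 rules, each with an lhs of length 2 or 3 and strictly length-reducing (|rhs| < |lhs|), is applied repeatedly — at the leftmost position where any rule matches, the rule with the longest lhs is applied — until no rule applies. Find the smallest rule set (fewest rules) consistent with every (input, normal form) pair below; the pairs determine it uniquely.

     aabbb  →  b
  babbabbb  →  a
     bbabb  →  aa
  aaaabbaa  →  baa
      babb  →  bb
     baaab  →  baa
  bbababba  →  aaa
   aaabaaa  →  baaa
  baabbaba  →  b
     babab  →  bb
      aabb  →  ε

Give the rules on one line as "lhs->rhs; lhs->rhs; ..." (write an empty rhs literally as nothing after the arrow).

ab->; aba->ba; bba->b; bbb->aa

  | aabbb => abb => b
  | babbabbb => bbabbb => bbbb => aab => a
  | bbabb => bbb => aa
  | aaaabbaa => aaabaa => aabaa => abaa => baa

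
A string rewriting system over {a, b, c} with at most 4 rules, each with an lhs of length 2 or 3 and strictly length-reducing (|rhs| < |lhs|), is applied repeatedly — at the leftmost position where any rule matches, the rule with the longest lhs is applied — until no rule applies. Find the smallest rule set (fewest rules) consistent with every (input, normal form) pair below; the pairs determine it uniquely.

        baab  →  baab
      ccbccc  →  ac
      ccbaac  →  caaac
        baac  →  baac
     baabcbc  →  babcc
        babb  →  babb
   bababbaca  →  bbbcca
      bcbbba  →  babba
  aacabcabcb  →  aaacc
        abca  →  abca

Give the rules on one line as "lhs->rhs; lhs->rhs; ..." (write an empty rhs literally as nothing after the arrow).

aba->bc; cb->a; ccc->ba

  | baab
  | ccbccc => caccc => caba => cbc => ac
  | ccbaac => caaac
  | baac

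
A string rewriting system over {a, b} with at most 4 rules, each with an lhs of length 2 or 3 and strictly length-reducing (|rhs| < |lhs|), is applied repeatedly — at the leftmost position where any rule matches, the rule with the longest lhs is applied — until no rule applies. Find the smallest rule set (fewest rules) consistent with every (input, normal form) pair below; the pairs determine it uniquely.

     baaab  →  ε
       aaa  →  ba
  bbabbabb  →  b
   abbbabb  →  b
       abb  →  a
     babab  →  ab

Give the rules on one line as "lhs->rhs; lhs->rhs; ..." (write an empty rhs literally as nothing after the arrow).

aa->b; aba->aa; baa->a; bb->

  | baaab => aab => bb => ε
  | aaa => ba
  | bbabbabb => abbabb => aabb => bbb => b
  | abbbabb => ababb => aabb => bbb => b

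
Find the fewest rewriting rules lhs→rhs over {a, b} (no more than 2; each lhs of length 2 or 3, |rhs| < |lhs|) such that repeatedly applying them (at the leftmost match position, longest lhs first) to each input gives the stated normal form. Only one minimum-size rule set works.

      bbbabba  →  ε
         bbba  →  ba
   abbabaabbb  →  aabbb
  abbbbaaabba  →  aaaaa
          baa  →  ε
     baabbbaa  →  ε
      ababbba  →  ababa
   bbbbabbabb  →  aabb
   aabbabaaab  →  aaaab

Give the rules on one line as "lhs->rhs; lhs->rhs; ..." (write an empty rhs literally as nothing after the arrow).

baa->; bba->a

  | bbbabba => babba => baa => ε
  | bbba => ba
  | abbabaabbb => aabaabbb => aabbb
  | abbbbaaabba => abbaaabba => aaaabba => aaaaa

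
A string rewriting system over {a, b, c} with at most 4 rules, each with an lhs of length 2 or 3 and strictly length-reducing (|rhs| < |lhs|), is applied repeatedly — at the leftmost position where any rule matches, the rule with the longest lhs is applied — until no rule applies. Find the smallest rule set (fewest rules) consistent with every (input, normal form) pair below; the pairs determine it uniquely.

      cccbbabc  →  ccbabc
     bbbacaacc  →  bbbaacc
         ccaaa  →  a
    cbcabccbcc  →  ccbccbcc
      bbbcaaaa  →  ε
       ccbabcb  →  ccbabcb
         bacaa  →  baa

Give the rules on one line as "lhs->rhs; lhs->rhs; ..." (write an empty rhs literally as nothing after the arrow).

  | cccbbabc => ccbabc
  | bbbacaacc => bbbaacc
  | ccaaa => caa => a
  | cbcabccbcc => ccbccbcc

bca->c; ca->; cbb->b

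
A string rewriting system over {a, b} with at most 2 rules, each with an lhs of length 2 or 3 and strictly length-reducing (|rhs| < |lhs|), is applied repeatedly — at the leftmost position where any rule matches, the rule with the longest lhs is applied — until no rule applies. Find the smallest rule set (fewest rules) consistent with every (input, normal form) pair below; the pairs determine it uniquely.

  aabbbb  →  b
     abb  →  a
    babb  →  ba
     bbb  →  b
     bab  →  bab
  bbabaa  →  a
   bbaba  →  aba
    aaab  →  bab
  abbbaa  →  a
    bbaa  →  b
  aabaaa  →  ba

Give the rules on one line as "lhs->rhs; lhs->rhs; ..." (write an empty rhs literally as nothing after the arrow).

aa->b; bb->

  | aabbbb => bbbbb => bbb => b
  | abb => a
  | babb => ba
  | bbb => b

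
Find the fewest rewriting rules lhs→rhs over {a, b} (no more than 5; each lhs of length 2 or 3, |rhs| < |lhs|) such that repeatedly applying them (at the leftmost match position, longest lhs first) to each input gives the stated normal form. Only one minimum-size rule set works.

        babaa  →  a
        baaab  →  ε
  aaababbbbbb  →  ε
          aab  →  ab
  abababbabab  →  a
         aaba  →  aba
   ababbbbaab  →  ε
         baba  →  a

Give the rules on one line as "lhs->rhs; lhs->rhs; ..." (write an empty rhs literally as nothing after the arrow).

  | babaa => aa => a
  | baaab => baab => bab => ε
  | aaababbbbbb => aababbbbbb => ababbbbbb => abbbbb => bbb => ε
  | aab => ab

aa->a; abb->; bab->; bbb->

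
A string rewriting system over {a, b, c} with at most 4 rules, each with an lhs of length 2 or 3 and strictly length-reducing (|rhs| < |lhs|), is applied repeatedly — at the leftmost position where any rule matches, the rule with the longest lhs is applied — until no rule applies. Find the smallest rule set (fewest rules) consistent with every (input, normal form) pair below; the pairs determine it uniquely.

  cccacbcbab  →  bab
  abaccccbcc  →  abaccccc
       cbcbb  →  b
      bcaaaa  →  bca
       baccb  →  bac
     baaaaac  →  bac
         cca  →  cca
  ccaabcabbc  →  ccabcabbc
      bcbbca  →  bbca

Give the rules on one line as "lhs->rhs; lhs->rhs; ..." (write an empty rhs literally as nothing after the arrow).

  | cccacbcbab => ccbbbcbab => cbbcbab => bcbab => bab
  | abaccccbcc => abaccccc
  | cbcbb => cbb => b
  | bcaaaa => bcaaa => bcaa => bca

aa->a; cac->bb; cb->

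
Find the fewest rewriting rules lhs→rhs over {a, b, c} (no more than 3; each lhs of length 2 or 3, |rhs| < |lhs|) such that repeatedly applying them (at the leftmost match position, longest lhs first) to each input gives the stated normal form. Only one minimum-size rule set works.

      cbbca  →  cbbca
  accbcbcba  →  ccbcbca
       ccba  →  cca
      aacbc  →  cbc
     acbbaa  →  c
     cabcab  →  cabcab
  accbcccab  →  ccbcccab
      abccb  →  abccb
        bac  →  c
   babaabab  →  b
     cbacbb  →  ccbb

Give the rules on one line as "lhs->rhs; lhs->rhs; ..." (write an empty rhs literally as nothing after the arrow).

  | cbbca
  | accbcbcba => ccbcbcba => ccbcbca
  | ccba => cca
  | aacbc => cbc

aa->; ac->c; ba->a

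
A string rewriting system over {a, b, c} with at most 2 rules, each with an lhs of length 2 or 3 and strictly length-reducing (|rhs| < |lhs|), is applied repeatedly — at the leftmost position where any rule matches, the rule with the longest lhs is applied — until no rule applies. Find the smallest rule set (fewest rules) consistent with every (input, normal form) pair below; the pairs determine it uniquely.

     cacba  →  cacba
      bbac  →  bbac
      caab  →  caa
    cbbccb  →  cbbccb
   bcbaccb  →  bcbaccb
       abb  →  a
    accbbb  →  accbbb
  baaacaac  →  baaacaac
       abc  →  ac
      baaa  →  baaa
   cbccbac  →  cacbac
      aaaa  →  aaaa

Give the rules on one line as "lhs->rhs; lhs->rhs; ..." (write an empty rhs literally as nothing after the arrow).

  | cacba
  | bbac
  | caab => caa
  | cbbccb

ab->a; cbc->ca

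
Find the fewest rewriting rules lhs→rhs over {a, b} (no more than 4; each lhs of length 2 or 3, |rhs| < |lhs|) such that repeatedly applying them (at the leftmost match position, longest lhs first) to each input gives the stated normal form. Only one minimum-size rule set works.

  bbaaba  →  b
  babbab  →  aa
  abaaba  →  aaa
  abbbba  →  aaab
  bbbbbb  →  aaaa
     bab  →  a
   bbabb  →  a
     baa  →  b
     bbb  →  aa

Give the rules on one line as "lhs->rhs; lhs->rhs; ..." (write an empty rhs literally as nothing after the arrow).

ba->b; bab->a; bbb->aa

  | bbaaba => bbaba => baa => ba => b
  | babbab => abab => aa
  | abaaba => ababa => aaa
  | abbbba => aaaba => aaab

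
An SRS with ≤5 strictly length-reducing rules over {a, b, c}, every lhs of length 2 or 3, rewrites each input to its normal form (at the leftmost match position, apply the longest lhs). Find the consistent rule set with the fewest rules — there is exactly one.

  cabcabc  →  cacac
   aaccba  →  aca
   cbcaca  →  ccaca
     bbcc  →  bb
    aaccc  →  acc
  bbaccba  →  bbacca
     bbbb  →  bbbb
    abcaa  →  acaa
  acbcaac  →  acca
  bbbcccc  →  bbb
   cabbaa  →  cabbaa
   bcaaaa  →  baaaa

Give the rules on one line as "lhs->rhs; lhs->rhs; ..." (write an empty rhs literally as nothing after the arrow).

  | cabcabc => cacabc => cacac
  | aaccba => acba => aca
  | cbcaca => ccaca
  | bbcc => bbc => bb

aac->a; abc->ac; bc->b; cb->c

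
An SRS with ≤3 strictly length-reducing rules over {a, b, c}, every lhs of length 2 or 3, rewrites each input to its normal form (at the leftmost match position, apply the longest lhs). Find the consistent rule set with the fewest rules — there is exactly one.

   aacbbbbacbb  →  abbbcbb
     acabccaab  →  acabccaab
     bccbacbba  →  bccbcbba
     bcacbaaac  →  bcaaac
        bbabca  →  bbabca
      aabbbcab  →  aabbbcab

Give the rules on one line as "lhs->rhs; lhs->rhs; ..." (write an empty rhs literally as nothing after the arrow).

  | aacbbbbacbb => abbbacbb => abbbcbb
  | acabccaab
  | bccbacbba => bccbcbba
  | bcacbaaac => bcaaac

acb->; bac->bc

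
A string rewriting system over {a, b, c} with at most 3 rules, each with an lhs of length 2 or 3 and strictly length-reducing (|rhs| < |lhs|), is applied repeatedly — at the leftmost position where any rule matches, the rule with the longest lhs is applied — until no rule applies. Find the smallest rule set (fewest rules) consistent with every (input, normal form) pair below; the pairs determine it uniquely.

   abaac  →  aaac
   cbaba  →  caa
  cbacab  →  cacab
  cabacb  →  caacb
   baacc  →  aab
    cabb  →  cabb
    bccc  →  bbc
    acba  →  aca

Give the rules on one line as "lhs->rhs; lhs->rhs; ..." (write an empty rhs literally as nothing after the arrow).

  | abaac => aaac
  | cbaba => caba => caa
  | cbacab => cacab
  | cabacb => caacb

ba->a; cc->b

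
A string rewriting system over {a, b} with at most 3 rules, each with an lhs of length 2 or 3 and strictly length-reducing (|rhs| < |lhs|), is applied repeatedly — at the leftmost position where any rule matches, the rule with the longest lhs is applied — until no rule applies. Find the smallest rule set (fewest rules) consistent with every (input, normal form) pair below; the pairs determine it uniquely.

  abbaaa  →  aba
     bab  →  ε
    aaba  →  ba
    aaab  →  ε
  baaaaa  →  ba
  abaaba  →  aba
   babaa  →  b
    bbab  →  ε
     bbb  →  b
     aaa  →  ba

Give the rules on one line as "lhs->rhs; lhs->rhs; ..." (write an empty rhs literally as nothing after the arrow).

aa->b; bab->; bb->b

  | abbaaa => abaaa => abba => aba
  | bab => ε
  | aaba => bba => ba
  | aaab => bab => ε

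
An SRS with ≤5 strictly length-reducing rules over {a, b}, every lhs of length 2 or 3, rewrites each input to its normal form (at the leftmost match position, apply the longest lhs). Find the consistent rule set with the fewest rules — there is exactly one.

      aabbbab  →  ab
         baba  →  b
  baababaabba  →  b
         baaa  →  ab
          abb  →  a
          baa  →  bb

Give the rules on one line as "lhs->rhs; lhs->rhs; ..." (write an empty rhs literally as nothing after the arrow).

  | aabbbab => bbbbab => bbabb => abbb => ab
  | baba => aa => b
  | baababaabba => bbbabaabba => babbaabba => abaabba => abbbba => abba => aa => b
  | baaa => bba => ab

aa->b; abb->a; bab->a; bba->ab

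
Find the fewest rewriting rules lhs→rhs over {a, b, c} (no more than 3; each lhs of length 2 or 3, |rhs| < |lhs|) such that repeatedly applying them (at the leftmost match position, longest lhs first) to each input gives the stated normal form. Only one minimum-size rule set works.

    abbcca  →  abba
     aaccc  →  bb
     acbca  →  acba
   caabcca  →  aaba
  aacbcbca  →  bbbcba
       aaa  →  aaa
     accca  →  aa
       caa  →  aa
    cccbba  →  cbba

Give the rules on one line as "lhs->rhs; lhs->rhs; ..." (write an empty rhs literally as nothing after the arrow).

aac->bb; ca->a; cc->

  | abbcca => abba
  | aaccc => bbcc => bb
  | acbca => acba
  | caabcca => aabcca => aaba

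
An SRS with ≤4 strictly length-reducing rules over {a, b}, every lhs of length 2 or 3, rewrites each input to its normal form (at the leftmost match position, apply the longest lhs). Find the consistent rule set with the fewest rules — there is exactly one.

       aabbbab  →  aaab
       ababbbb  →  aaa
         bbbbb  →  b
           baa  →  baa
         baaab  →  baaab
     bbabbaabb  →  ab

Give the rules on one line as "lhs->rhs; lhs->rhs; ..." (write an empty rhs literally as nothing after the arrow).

bab->aa; bb->b; bba->; bbb->

  | aabbbab => aaab
  | ababbbb => aaabbb => aaa
  | bbbbb => bb => b
  | baa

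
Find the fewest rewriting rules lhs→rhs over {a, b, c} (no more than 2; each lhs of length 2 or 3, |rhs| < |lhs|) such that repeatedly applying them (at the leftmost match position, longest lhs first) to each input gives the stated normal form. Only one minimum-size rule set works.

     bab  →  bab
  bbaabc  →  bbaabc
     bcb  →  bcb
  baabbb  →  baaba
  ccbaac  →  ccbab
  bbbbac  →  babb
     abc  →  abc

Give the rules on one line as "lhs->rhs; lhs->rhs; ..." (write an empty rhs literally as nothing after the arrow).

ac->b; bbb->ba

  | bab
  | bbaabc
  | bcb
  | baabbb => baaba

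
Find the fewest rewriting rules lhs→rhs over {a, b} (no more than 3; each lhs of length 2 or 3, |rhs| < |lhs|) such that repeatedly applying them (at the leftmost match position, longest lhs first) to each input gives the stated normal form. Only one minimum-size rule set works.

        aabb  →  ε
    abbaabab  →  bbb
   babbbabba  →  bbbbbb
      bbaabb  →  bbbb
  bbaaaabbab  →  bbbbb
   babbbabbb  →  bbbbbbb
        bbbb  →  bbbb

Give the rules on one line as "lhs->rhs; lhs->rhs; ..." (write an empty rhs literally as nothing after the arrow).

  | aabb => ab => ε
  | abbaabab => baabab => babab => bbab => bbb
  | babbbabba => bbbbabba => bbbbbba => bbbbbb
  | bbaabb => bbabb => bbbb

ab->; ba->b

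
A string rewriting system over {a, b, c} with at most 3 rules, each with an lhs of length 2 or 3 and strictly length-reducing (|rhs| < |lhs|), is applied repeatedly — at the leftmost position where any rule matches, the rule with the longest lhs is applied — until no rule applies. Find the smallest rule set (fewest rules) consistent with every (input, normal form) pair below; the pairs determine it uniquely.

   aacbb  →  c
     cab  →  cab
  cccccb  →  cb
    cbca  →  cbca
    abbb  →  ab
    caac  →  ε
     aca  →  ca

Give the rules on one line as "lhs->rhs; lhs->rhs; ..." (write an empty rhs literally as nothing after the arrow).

ac->c; bb->; cc->

  | aacbb => acbb => cbb => c
  | cab
  | cccccb => cccb => cb
  | cbca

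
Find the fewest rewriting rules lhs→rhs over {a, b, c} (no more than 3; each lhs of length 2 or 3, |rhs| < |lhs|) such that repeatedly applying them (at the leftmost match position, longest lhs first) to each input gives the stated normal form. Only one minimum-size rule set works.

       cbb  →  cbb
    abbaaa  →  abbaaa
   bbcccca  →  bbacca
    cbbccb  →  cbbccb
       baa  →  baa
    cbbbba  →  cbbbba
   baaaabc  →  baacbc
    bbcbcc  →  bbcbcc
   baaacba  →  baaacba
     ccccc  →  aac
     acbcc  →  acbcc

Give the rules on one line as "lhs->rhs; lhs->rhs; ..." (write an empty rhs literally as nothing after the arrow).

  | cbb
  | abbaaa
  | bbcccca => bbacca
  | cbbccb

aab->cb; ccc->ac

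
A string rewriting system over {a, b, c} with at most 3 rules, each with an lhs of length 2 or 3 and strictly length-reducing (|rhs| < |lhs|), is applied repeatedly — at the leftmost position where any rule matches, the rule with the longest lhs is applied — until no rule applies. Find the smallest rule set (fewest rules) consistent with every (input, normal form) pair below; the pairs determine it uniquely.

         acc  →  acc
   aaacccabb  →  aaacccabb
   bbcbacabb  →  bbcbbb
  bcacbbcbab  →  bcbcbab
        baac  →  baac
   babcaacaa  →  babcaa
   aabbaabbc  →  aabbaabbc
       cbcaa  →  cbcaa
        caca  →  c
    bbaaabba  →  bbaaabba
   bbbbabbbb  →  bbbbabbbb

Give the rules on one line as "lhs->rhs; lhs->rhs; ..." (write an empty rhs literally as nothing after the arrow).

aca->; acb->

  | acc
  | aaacccabb
  | bbcbacabb => bbcbbb
  | bcacbbcbab => bcbcbab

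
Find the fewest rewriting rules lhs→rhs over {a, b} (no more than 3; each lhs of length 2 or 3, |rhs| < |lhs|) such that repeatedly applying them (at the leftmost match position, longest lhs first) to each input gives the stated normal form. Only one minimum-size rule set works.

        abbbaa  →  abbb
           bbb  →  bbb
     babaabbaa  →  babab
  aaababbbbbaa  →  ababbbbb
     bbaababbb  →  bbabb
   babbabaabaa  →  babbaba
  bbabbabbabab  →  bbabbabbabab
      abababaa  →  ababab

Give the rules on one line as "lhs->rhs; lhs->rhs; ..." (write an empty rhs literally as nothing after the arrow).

  | abbbaa => abbb
  | bbb
  | babaabbaa => bababaa => babab
  | aaababbbbbaa => ababbbbbaa => ababbbbb

aa->; aab->a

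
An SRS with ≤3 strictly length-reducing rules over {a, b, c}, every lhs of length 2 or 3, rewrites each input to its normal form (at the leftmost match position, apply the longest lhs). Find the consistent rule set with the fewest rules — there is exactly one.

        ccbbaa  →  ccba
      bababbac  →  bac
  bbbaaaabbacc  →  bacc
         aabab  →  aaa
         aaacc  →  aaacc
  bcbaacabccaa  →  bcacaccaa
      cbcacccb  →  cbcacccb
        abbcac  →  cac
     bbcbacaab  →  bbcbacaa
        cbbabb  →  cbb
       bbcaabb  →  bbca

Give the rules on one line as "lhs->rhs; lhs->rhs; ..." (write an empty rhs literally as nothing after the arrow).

  | ccbbaa => ccbab => ccba
  | bababbac => baabbac => abbbac => bac
  | bbbaaaabbacc => bbabaabbacc => bbaaabbacc => bababbacc => baabbacc => abbbacc => bacc
  | aabab => aaab => aaa

ab->a; abb->; baa->ab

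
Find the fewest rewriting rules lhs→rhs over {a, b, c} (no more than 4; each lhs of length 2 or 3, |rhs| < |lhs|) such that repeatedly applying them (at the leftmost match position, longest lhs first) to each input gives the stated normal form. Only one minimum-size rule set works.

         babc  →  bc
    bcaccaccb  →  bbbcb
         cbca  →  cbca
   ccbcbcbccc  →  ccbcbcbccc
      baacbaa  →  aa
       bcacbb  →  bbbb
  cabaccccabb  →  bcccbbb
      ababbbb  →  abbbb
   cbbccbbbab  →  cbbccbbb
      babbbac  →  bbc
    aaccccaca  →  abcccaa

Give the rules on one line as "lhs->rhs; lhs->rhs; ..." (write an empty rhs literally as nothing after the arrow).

  | babc => bc
  | bcaccaccb => bcacaccb => bcaaccb => bcabcb => bbbcb
  | cbca
  | ccbcbcbccc

aac->ab; ac->a; ba->; cab->bb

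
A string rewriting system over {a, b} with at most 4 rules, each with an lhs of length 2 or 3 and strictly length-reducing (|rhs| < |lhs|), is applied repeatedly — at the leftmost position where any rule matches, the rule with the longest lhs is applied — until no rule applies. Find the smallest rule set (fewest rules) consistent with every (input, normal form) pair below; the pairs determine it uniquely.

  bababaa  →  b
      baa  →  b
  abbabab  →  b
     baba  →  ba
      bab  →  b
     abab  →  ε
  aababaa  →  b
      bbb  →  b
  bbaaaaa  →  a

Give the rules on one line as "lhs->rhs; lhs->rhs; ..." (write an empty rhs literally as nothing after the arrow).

  | bababaa => babaa => baa => b
  | baa => b
  | abbabab => babab => bab => b
  | baba => ba

aa->; ab->; bb->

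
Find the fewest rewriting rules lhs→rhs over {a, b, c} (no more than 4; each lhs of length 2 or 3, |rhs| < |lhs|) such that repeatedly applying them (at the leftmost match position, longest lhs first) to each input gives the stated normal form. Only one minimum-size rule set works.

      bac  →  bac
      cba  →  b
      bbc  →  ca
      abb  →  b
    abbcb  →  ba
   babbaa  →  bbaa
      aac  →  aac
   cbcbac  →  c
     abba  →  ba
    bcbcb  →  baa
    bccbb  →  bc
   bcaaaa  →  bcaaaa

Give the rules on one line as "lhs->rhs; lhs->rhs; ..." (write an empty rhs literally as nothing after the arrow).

  | bac
  | cba => b
  | bbc => ca
  | abb => b

ab->; bbc->ca; cb->a; cba->b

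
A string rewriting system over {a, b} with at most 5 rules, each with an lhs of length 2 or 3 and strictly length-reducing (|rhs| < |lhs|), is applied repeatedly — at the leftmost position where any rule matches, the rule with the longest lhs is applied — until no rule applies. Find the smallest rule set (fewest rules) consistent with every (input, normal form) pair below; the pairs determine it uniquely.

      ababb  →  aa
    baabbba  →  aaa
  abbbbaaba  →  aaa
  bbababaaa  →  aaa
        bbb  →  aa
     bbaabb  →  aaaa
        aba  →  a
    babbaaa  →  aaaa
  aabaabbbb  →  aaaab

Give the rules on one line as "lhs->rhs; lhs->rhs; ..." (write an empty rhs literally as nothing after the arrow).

  | ababb => abb => aa
  | baabbba => bbba => aaa
  | abbbbaaba => aaabaaba => aaaba => aaa
  | bbababaaa => aababaaa => aabaaa => aaa

ba->; baa->; bb->a; bbb->aa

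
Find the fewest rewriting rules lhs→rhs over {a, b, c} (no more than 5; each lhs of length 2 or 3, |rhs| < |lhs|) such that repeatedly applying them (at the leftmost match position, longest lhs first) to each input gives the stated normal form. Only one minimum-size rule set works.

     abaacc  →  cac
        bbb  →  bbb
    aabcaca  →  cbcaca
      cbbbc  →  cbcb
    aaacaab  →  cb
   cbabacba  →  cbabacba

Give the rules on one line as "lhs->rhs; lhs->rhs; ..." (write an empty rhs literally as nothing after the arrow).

aa->c; acc->; bbc->cb; bcc->aa

  | abaacc => abccc => aaac => cac
  | bbb
  | aabcaca => cbcaca
  | cbbbc => cbcb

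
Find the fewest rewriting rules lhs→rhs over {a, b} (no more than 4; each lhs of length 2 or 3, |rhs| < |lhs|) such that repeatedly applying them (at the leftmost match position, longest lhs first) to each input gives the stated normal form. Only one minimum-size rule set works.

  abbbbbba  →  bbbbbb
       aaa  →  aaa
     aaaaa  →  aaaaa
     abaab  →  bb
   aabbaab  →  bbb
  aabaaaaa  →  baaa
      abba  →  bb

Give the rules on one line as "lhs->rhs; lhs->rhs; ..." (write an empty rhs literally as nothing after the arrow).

ab->b; aba->b; bba->bb

  | abbbbbba => bbbbbba => bbbbbb
  | aaa
  | aaaaa
  | abaab => bab => bb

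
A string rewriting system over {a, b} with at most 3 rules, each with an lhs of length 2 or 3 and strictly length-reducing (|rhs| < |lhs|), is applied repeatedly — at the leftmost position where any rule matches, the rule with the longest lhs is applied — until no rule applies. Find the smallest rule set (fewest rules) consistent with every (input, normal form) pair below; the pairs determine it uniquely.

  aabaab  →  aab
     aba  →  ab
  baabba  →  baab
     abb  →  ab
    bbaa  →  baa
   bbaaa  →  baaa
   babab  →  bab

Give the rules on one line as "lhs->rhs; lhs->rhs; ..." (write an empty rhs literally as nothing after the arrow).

aba->ab; bb->b

  | aabaab => aabab => aabb => aab
  | aba => ab
  | baabba => baaba => baab
  | abb => ab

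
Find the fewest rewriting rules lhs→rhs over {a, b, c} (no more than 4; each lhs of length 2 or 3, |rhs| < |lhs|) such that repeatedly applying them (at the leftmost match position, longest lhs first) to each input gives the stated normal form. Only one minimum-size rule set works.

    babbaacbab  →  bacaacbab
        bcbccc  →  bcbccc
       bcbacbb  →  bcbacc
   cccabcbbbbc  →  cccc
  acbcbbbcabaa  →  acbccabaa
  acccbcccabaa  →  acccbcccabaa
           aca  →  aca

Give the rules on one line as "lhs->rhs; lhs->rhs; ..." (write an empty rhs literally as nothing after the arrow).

abc->bb; bb->c; bbb->

  | babbaacbab => bacaacbab
  | bcbccc
  | bcbacbb => bcbacc
  | cccabcbbbbc => cccbbbbbbc => cccbbbc => cccc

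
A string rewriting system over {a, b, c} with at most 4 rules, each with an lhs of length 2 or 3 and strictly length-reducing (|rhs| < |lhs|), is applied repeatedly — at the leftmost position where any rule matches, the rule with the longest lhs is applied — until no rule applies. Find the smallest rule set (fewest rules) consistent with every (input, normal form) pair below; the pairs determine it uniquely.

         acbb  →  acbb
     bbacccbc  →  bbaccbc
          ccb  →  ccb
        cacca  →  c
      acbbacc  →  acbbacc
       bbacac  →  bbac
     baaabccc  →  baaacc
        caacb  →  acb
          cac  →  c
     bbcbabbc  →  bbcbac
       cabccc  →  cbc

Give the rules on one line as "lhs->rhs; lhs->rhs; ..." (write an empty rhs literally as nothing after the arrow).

  | acbb
  | bbacccbc => bbaccbc
  | ccb
  | cacca => cca => c

ab->a; bcc->cb; ca->; ccc->cc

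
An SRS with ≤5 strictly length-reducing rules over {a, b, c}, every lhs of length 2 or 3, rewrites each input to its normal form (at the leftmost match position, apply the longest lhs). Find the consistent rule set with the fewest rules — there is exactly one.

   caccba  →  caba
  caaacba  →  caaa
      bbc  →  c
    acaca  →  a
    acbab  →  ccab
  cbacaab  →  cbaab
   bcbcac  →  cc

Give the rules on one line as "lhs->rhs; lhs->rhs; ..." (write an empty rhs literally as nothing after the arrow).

  | caccba => caba
  | caaacba => caacca => caaa
  | bbc => bc => c
  | acaca => aca => a

ac->; acb->cc; acc->a; bc->c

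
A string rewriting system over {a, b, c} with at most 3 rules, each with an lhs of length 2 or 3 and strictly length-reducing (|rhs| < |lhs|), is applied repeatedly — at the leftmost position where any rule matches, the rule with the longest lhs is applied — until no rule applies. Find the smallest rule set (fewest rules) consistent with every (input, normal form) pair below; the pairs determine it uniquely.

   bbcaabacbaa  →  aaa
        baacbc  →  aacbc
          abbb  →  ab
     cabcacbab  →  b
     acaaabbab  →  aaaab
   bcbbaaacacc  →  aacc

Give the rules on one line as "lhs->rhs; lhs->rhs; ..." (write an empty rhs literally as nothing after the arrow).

  | bbcaabacbaa => bcaabacbaa => babacbaa => abacbaa => aacbaa => aacaa => aaa
  | baacbc => aacbc
  | abbb => abb => ab
  | cabcacbab => bcacbab => bcbab => bcab => bb => b

ba->a; bb->b; ca->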